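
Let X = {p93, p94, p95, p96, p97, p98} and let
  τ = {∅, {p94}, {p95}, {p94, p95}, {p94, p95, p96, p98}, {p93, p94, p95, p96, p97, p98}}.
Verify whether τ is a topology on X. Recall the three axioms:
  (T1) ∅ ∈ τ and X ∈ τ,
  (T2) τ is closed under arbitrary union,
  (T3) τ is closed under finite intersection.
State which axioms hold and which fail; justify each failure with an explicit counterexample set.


τ IS a topology on X.

Axiom (T1): ∅ ∈ τ? Yes; X ∈ τ? Yes.
Axiom (T2/T3): check pairwise unions and intersections of members of τ.
All pairwise intersections and unions checked — each lies in τ. Therefore τ satisfies (T1), (T2), (T3): it IS a topology on X.


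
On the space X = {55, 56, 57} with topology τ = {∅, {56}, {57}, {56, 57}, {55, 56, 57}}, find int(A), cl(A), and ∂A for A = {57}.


int(A) = {57}, cl(A) = {55, 57}, ∂A = {55}.

Closed sets in (X, τ) are complements of opens:
  closed(X, τ) = {∅, {55}, {55, 56}, {55, 57}, {55, 56, 57}}.
int(A) = ⋃ {U ∈ τ : U ⊆ A}. Opens contained in A: ∅, {57}.
Taking the union of these: int(A) = {57}.
cl(A) = ⋂ {C closed : A ⊆ C}. Closed sets containing A: {55, 57}, {55, 56, 57}.
Intersecting these: cl(A) = {55, 57}.
∂A = cl(A) ∖ int(A) = {55, 57} ∖ {57} = {55}.


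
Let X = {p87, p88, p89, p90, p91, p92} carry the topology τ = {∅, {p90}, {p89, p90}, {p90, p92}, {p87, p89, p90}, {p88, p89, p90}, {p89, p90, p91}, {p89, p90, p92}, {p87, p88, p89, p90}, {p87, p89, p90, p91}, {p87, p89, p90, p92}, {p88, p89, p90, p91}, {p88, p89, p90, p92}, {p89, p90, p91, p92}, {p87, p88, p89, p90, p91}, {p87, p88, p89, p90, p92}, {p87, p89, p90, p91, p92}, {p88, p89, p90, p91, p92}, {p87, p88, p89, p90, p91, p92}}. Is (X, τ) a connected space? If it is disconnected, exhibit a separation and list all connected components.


(X, τ) is connected.

Find clopen sets (U ∈ τ with X ∖ U ∈ τ):
  U = ∅, X ∖ U = {p87, p88, p89, p90, p91, p92} — both open, so U is clopen.
  U = {p87, p88, p89, p90, p91, p92}, X ∖ U = ∅ — both open, so U is clopen.
Only trivial clopens (∅ and X) exist, so (X, τ) is connected.
Compute connected components by grouping points that agree on all clopens:
  component: {p87, p88, p89, p90, p91, p92}


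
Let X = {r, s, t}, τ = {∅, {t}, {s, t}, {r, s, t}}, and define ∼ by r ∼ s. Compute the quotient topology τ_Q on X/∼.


X/∼ = {[r=s], [t]}; |τ_Q| = 3.

Equivalence classes: [r=s], [t].
Quotient map π: X → X/∼ sends r ↦ [r=s], s ↦ [r=s], t ↦ [t].
For each subset V ⊆ X/∼, compute π^{-1}(V) ⊆ X and check whether π^{-1}(V) ∈ τ. V is open in τ_Q iff π^{-1}(V) ∈ τ.
  V = {}: π^{-1}(V) = ∅ ∈ τ ✓.
  V = {[r=s]}: π^{-1}(V) = {r, s} ∉ τ ✗.
  V = {[t]}: π^{-1}(V) = {t} ∈ τ ✓.
  V = {[r=s], [t]}: π^{-1}(V) = {r, s, t} ∈ τ ✓.
Open sets in the quotient: τ_Q = {{}, {[t]}, {[r=s], [t]}} (3 elements).


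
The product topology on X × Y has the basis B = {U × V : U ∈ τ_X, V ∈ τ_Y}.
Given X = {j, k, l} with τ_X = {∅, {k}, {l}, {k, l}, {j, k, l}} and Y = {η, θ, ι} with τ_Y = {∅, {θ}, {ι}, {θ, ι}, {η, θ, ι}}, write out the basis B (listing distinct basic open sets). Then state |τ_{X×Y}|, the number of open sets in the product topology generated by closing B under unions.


Basis B = {∅ × ∅, {k} × {θ}, {k} × {ι}, {l} × {θ}, {l} × {ι}, {k} × {θ, ι}, {k, l} × {θ}, {k, l} × {ι}, {l} × {θ, ι}, {j, k, l} × {θ}, {j, k, l} × {ι}, {k} × {η, θ, ι}, {l} × {η, θ, ι}, {k, l} × {θ, ι}, {j, k, l} × {θ, ι}, {k, l} × {η, θ, ι}, {j, k, l} × {η, θ, ι}}; |τ_{X×Y}| = 48.

Enumerate products U × V with U ∈ τ_X, V ∈ τ_Y (deduplicated):
  ∅ × ∅ = {} (∅)
  {k} × {θ} = {(k,θ)}
  {k} × {ι} = {(k,ι)}
  {l} × {θ} = {(l,θ)}
  {l} × {ι} = {(l,ι)}
  {k} × {θ, ι} = {(k,θ), (k,ι)}
  {k, l} × {θ} = {(k,θ), (l,θ)}
  {k, l} × {ι} = {(k,ι), (l,ι)}
  {l} × {θ, ι} = {(l,θ), (l,ι)}
  {j, k, l} × {θ} = {(j,θ), (k,θ), (l,θ)}
  {j, k, l} × {ι} = {(j,ι), (k,ι), (l,ι)}
  {k} × {η, θ, ι} = {(k,η), (k,θ), (k,ι)}
  {l} × {η, θ, ι} = {(l,η), (l,θ), (l,ι)}
  {k, l} × {θ, ι} = {(k,θ), (k,ι), (l,θ), (l,ι)}
  {j, k, l} × {θ, ι} = {(j,θ), (j,ι), (k,θ), (k,ι), (l,θ), (l,ι)}
  {k, l} × {η, θ, ι} = {(k,η), (k,θ), (k,ι), (l,η), (l,θ), (l,ι)}
  {j, k, l} × {η, θ, ι} = {(j,η), (j,θ), (j,ι), (k,η), (k,θ), (k,ι), (l,η), (l,θ), (l,ι)}
These 17 distinct sets form the basis B.
Close under arbitrary unions to get τ_{X×Y}; counting gives |τ_{X×Y}| = 48.


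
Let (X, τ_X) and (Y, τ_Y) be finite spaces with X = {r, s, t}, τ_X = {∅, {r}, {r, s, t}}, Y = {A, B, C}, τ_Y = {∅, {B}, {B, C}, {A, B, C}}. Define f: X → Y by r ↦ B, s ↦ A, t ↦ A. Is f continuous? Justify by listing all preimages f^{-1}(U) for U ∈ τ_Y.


f IS continuous.

Compute f^{-1}(U) for each U ∈ τ_Y:
  U = ∅: f^{-1}(U) = ∅ ∈ τ_X ✓.
  U = {B}: f^{-1}(U) = {r} ∈ τ_X ✓.
  U = {B, C}: f^{-1}(U) = {r} ∈ τ_X ✓.
  U = {A, B, C}: f^{-1}(U) = {r, s, t} ∈ τ_X ✓.
Every preimage lies in τ_X, so f IS continuous.


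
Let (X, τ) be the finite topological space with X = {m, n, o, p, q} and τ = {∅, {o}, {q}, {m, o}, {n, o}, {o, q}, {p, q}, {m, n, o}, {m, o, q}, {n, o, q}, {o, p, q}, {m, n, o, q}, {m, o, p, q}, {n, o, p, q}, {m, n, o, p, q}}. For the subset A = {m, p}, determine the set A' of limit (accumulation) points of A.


A' = ∅

For each x ∈ X, list the open sets U ∈ τ with x ∈ U, then check whether U ∩ (A ∖ {x}) ≠ ∅ for every such U.
  x = m: open {m, o} ∋ x has {m, o} ∩ (A ∖ {m}) = ∅, so x is NOT a limit point.
  x = n: open {n, o} ∋ x has {n, o} ∩ (A ∖ {n}) = ∅, so x is NOT a limit point.
  x = o: open {o} ∋ x has {o} ∩ (A ∖ {o}) = ∅, so x is NOT a limit point.
  x = p: open {p, q} ∋ x has {p, q} ∩ (A ∖ {p}) = ∅, so x is NOT a limit point.
  x = q: open {q} ∋ x has {q} ∩ (A ∖ {q}) = ∅, so x is NOT a limit point.
Collecting: A' = ∅.


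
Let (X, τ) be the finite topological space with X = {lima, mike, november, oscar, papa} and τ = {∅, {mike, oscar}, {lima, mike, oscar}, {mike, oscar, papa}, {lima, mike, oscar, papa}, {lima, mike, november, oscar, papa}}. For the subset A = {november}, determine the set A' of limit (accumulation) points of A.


A' = ∅

For each x ∈ X, list the open sets U ∈ τ with x ∈ U, then check whether U ∩ (A ∖ {x}) ≠ ∅ for every such U.
  x = lima: open {lima, mike, oscar} ∋ x has {lima, mike, oscar} ∩ (A ∖ {lima}) = ∅, so x is NOT a limit point.
  x = mike: open {mike, oscar} ∋ x has {mike, oscar} ∩ (A ∖ {mike}) = ∅, so x is NOT a limit point.
  x = november: open {lima, mike, november, oscar, papa} ∋ x has {lima, mike, november, oscar, papa} ∩ (A ∖ {november}) = ∅, so x is NOT a limit point.
  x = oscar: open {mike, oscar} ∋ x has {mike, oscar} ∩ (A ∖ {oscar}) = ∅, so x is NOT a limit point.
  x = papa: open {mike, oscar, papa} ∋ x has {mike, oscar, papa} ∩ (A ∖ {papa}) = ∅, so x is NOT a limit point.
Collecting: A' = ∅.


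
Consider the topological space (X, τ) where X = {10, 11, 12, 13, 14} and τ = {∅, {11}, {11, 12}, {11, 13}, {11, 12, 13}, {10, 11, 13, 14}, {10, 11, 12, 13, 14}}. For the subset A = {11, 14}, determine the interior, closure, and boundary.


int(A) = {11}, cl(A) = {10, 11, 12, 13, 14}, ∂A = {10, 12, 13, 14}.

Closed sets in (X, τ) are complements of opens:
  closed(X, τ) = {∅, {12}, {10, 14}, {10, 12, 14}, {10, 13, 14}, {10, 12, 13, 14}, {10, 11, 12, 13, 14}}.
int(A) = ⋃ {U ∈ τ : U ⊆ A}. Opens contained in A: ∅, {11}.
Taking the union of these: int(A) = {11}.
cl(A) = ⋂ {C closed : A ⊆ C}. Closed sets containing A: {10, 11, 12, 13, 14}.
Intersecting these: cl(A) = {10, 11, 12, 13, 14}.
∂A = cl(A) ∖ int(A) = {10, 11, 12, 13, 14} ∖ {11} = {10, 12, 13, 14}.


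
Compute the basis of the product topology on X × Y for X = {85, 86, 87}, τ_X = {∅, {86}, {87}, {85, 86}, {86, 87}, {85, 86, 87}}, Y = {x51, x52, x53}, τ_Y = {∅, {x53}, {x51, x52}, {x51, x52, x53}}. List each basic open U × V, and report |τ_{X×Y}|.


Basis B = {∅ × ∅, {86} × {x53}, {87} × {x53}, {85, 86} × {x53}, {86} × {x51, x52}, {86, 87} × {x53}, {87} × {x51, x52}, {85, 86, 87} × {x53}, {86} × {x51, x52, x53}, {87} × {x51, x52, x53}, {85, 86} × {x51, x52}, {86, 87} × {x51, x52}, {85, 86} × {x51, x52, x53}, {85, 86, 87} × {x51, x52}, {86, 87} × {x51, x52, x53}, {85, 86, 87} × {x51, x52, x53}}; |τ_{X×Y}| = 36.

Enumerate products U × V with U ∈ τ_X, V ∈ τ_Y (deduplicated):
  ∅ × ∅ = {} (∅)
  {86} × {x53} = {(86,x53)}
  {87} × {x53} = {(87,x53)}
  {85, 86} × {x53} = {(85,x53), (86,x53)}
  {86} × {x51, x52} = {(86,x51), (86,x52)}
  {86, 87} × {x53} = {(86,x53), (87,x53)}
  {87} × {x51, x52} = {(87,x51), (87,x52)}
  {85, 86, 87} × {x53} = {(85,x53), (86,x53), (87,x53)}
  {86} × {x51, x52, x53} = {(86,x51), (86,x52), (86,x53)}
  {87} × {x51, x52, x53} = {(87,x51), (87,x52), (87,x53)}
  {85, 86} × {x51, x52} = {(85,x51), (85,x52), (86,x51), (86,x52)}
  {86, 87} × {x51, x52} = {(86,x51), (86,x52), (87,x51), (87,x52)}
  {85, 86} × {x51, x52, x53} = {(85,x51), (85,x52), (85,x53), (86,x51), (86,x52), (86,x53)}
  {85, 86, 87} × {x51, x52} = {(85,x51), (85,x52), (86,x51), (86,x52), (87,x51), (87,x52)}
  {86, 87} × {x51, x52, x53} = {(86,x51), (86,x52), (86,x53), (87,x51), (87,x52), (87,x53)}
  {85, 86, 87} × {x51, x52, x53} = {(85,x51), (85,x52), (85,x53), (86,x51), (86,x52), (86,x53), (87,x51), (87,x52), (87,x53)}
These 16 distinct sets form the basis B.
Close under arbitrary unions to get τ_{X×Y}; counting gives |τ_{X×Y}| = 36.


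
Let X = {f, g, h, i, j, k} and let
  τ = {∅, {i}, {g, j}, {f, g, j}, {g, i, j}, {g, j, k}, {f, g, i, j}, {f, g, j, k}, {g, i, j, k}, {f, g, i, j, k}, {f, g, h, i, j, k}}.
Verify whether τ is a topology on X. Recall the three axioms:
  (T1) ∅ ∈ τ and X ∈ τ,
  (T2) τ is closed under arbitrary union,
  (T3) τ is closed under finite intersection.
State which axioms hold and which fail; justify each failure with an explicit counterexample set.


τ IS a topology on X.

Axiom (T1): ∅ ∈ τ? Yes; X ∈ τ? Yes.
Axiom (T2/T3): check pairwise unions and intersections of members of τ.
All pairwise intersections and unions checked — each lies in τ. Therefore τ satisfies (T1), (T2), (T3): it IS a topology on X.


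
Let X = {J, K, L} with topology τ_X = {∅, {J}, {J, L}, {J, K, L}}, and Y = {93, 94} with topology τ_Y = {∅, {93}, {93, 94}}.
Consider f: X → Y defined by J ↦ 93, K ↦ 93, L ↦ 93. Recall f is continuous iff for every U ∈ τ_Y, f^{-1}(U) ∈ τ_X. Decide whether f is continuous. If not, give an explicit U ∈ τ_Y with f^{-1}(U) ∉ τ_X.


f IS continuous.

Compute f^{-1}(U) for each U ∈ τ_Y:
  U = ∅: f^{-1}(U) = ∅ ∈ τ_X ✓.
  U = {93}: f^{-1}(U) = {J, K, L} ∈ τ_X ✓.
  U = {93, 94}: f^{-1}(U) = {J, K, L} ∈ τ_X ✓.
Every preimage lies in τ_X, so f IS continuous.


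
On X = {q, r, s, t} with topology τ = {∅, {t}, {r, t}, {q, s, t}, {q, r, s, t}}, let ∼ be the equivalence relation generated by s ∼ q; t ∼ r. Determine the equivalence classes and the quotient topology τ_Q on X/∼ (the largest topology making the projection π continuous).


X/∼ = {[q=s], [r=t]}; |τ_Q| = 3.

Equivalence classes: [q=s], [r=t].
Quotient map π: X → X/∼ sends q ↦ [q=s], r ↦ [r=t], s ↦ [q=s], t ↦ [r=t].
For each subset V ⊆ X/∼, compute π^{-1}(V) ⊆ X and check whether π^{-1}(V) ∈ τ. V is open in τ_Q iff π^{-1}(V) ∈ τ.
  V = {}: π^{-1}(V) = ∅ ∈ τ ✓.
  V = {[q=s]}: π^{-1}(V) = {q, s} ∉ τ ✗.
  V = {[r=t]}: π^{-1}(V) = {r, t} ∈ τ ✓.
  V = {[q=s], [r=t]}: π^{-1}(V) = {q, r, s, t} ∈ τ ✓.
Open sets in the quotient: τ_Q = {{}, {[r=t]}, {[q=s], [r=t]}} (3 elements).


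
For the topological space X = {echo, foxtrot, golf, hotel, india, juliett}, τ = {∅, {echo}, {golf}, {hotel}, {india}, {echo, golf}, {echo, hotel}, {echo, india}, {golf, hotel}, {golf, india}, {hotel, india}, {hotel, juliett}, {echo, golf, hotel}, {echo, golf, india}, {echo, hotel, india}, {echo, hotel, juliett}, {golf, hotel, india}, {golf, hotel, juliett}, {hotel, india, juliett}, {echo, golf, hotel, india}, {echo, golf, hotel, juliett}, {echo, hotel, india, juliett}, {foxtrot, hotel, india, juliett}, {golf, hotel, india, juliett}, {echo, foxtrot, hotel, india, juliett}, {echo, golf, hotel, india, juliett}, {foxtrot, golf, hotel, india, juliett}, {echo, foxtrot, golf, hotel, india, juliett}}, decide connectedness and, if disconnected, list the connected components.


(X, τ) is disconnected; components = [{echo}, {golf}, {foxtrot, hotel, india, juliett}].

Find clopen sets (U ∈ τ with X ∖ U ∈ τ):
  U = ∅, X ∖ U = {echo, foxtrot, golf, hotel, india, juliett} — both open, so U is clopen.
  U = {echo}, X ∖ U = {foxtrot, golf, hotel, india, juliett} — both open, so U is clopen.
  U = {golf}, X ∖ U = {echo, foxtrot, hotel, india, juliett} — both open, so U is clopen.
  U = {echo, golf}, X ∖ U = {foxtrot, hotel, india, juliett} — both open, so U is clopen.
  U = {foxtrot, hotel, india, juliett}, X ∖ U = {echo, golf} — both open, so U is clopen.
  U = {echo, foxtrot, hotel, india, juliett}, X ∖ U = {golf} — both open, so U is clopen.
  U = {foxtrot, golf, hotel, india, juliett}, X ∖ U = {echo} — both open, so U is clopen.
  U = {echo, foxtrot, golf, hotel, india, juliett}, X ∖ U = ∅ — both open, so U is clopen.
Nontrivial clopen(s) exist: e.g. {golf}. So (X, τ) is disconnected.
Compute connected components by grouping points that agree on all clopens:
  component: {echo}
  component: {golf}
  component: {foxtrot, hotel, india, juliett}


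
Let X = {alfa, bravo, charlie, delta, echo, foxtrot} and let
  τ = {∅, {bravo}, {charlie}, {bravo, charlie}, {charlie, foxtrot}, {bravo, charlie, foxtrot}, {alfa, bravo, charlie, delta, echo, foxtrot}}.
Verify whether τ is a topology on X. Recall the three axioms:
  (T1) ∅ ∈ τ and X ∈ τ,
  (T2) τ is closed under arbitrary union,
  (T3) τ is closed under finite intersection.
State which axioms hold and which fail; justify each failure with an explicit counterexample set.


τ IS a topology on X.

Axiom (T1): ∅ ∈ τ? Yes; X ∈ τ? Yes.
Axiom (T2/T3): check pairwise unions and intersections of members of τ.
All pairwise intersections and unions checked — each lies in τ. Therefore τ satisfies (T1), (T2), (T3): it IS a topology on X.


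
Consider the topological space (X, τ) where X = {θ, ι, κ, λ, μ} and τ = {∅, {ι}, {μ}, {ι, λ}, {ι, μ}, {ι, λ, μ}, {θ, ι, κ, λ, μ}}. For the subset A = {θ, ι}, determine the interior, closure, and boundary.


int(A) = {ι}, cl(A) = {θ, ι, κ, λ}, ∂A = {θ, κ, λ}.

Closed sets in (X, τ) are complements of opens:
  closed(X, τ) = {∅, {θ, κ}, {θ, κ, λ}, {θ, κ, μ}, {θ, ι, κ, λ}, {θ, κ, λ, μ}, {θ, ι, κ, λ, μ}}.
int(A) = ⋃ {U ∈ τ : U ⊆ A}. Opens contained in A: ∅, {ι}.
Taking the union of these: int(A) = {ι}.
cl(A) = ⋂ {C closed : A ⊆ C}. Closed sets containing A: {θ, ι, κ, λ}, {θ, ι, κ, λ, μ}.
Intersecting these: cl(A) = {θ, ι, κ, λ}.
∂A = cl(A) ∖ int(A) = {θ, ι, κ, λ} ∖ {ι} = {θ, κ, λ}.


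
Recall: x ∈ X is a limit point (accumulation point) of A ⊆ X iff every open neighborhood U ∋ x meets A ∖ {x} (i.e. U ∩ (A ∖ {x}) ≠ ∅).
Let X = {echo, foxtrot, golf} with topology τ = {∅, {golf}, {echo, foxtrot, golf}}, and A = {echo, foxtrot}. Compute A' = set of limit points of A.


A' = {echo, foxtrot}

For each x ∈ X, list the open sets U ∈ τ with x ∈ U, then check whether U ∩ (A ∖ {x}) ≠ ∅ for every such U.
  x = echo: opens ∋ x are {echo, foxtrot, golf}; each meets A ∖ {echo}, so x IS a limit point.
  x = foxtrot: opens ∋ x are {echo, foxtrot, golf}; each meets A ∖ {foxtrot}, so x IS a limit point.
  x = golf: open {golf} ∋ x has {golf} ∩ (A ∖ {golf}) = ∅, so x is NOT a limit point.
Collecting: A' = {echo, foxtrot}.


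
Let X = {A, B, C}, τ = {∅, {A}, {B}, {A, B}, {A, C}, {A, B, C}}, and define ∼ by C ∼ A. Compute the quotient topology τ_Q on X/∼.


X/∼ = {[A=C], [B]}; |τ_Q| = 4.

Equivalence classes: [A=C], [B].
Quotient map π: X → X/∼ sends A ↦ [A=C], B ↦ [B], C ↦ [A=C].
For each subset V ⊆ X/∼, compute π^{-1}(V) ⊆ X and check whether π^{-1}(V) ∈ τ. V is open in τ_Q iff π^{-1}(V) ∈ τ.
  V = {}: π^{-1}(V) = ∅ ∈ τ ✓.
  V = {[A=C]}: π^{-1}(V) = {A, C} ∈ τ ✓.
  V = {[B]}: π^{-1}(V) = {B} ∈ τ ✓.
  V = {[A=C], [B]}: π^{-1}(V) = {A, B, C} ∈ τ ✓.
Open sets in the quotient: τ_Q = {{}, {[A=C]}, {[B]}, {[A=C], [B]}} (4 elements).


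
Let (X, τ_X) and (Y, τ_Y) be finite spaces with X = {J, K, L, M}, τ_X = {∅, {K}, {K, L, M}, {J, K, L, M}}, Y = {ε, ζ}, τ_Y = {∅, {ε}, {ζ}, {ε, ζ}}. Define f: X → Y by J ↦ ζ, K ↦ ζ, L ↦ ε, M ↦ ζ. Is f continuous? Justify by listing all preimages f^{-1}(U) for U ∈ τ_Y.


f is NOT continuous.

Compute f^{-1}(U) for each U ∈ τ_Y:
  U = ∅: f^{-1}(U) = ∅ ∈ τ_X ✓.
  U = {ε}: f^{-1}(U) = {L} ∉ τ_X ✗.
  U = {ζ}: f^{-1}(U) = {J, K, M} ∉ τ_X ✗.
  U = {ε, ζ}: f^{-1}(U) = {J, K, L, M} ∈ τ_X ✓.
Found U = {ε} with f^{-1}(U) = {L} not in τ_X. Therefore f is NOT continuous.


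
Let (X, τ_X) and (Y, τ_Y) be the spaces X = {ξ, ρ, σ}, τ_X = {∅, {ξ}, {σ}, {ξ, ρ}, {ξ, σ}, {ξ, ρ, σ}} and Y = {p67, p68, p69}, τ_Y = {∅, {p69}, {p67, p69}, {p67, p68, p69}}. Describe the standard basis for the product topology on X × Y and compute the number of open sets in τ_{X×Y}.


Basis B = {∅ × ∅, {ξ} × {p69}, {σ} × {p69}, {ξ} × {p67, p69}, {ξ, ρ} × {p69}, {ξ, σ} × {p69}, {σ} × {p67, p69}, {ξ} × {p67, p68, p69}, {ξ, ρ, σ} × {p69}, {σ} × {p67, p68, p69}, {ξ, ρ} × {p67, p69}, {ξ, σ} × {p67, p69}, {ξ, ρ} × {p67, p68, p69}, {ξ, σ} × {p67, p68, p69}, {ξ, ρ, σ} × {p67, p69}, {ξ, ρ, σ} × {p67, p68, p69}}; |τ_{X×Y}| = 40.

Enumerate products U × V with U ∈ τ_X, V ∈ τ_Y (deduplicated):
  ∅ × ∅ = {} (∅)
  {ξ} × {p69} = {(ξ,p69)}
  {σ} × {p69} = {(σ,p69)}
  {ξ} × {p67, p69} = {(ξ,p67), (ξ,p69)}
  {ξ, ρ} × {p69} = {(ξ,p69), (ρ,p69)}
  {ξ, σ} × {p69} = {(ξ,p69), (σ,p69)}
  {σ} × {p67, p69} = {(σ,p67), (σ,p69)}
  {ξ} × {p67, p68, p69} = {(ξ,p67), (ξ,p68), (ξ,p69)}
  {ξ, ρ, σ} × {p69} = {(ξ,p69), (ρ,p69), (σ,p69)}
  {σ} × {p67, p68, p69} = {(σ,p67), (σ,p68), (σ,p69)}
  {ξ, ρ} × {p67, p69} = {(ξ,p67), (ξ,p69), (ρ,p67), (ρ,p69)}
  {ξ, σ} × {p67, p69} = {(ξ,p67), (ξ,p69), (σ,p67), (σ,p69)}
  {ξ, ρ} × {p67, p68, p69} = {(ξ,p67), (ξ,p68), (ξ,p69), (ρ,p67), (ρ,p68), (ρ,p69)}
  {ξ, σ} × {p67, p68, p69} = {(ξ,p67), (ξ,p68), (ξ,p69), (σ,p67), (σ,p68), (σ,p69)}
  {ξ, ρ, σ} × {p67, p69} = {(ξ,p67), (ξ,p69), (ρ,p67), (ρ,p69), (σ,p67), (σ,p69)}
  {ξ, ρ, σ} × {p67, p68, p69} = {(ξ,p67), (ξ,p68), (ξ,p69), (ρ,p67), (ρ,p68), (ρ,p69), (σ,p67), (σ,p68), (σ,p69)}
These 16 distinct sets form the basis B.
Close under arbitrary unions to get τ_{X×Y}; counting gives |τ_{X×Y}| = 40.


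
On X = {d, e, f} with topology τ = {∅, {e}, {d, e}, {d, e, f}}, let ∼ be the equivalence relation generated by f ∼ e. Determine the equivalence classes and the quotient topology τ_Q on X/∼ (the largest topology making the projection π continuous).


X/∼ = {[d], [e=f]}; |τ_Q| = 2.

Equivalence classes: [d], [e=f].
Quotient map π: X → X/∼ sends d ↦ [d], e ↦ [e=f], f ↦ [e=f].
For each subset V ⊆ X/∼, compute π^{-1}(V) ⊆ X and check whether π^{-1}(V) ∈ τ. V is open in τ_Q iff π^{-1}(V) ∈ τ.
  V = {}: π^{-1}(V) = ∅ ∈ τ ✓.
  V = {[d]}: π^{-1}(V) = {d} ∉ τ ✗.
  V = {[e=f]}: π^{-1}(V) = {e, f} ∉ τ ✗.
  V = {[d], [e=f]}: π^{-1}(V) = {d, e, f} ∈ τ ✓.
Open sets in the quotient: τ_Q = {{}, {[d], [e=f]}} (2 elements).


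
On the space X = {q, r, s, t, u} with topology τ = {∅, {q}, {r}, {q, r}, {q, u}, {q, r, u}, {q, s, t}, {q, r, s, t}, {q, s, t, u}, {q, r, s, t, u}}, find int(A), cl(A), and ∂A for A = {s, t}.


int(A) = ∅, cl(A) = {s, t}, ∂A = {s, t}.

Closed sets in (X, τ) are complements of opens:
  closed(X, τ) = {∅, {r}, {u}, {r, u}, {s, t}, {r, s, t}, {s, t, u}, {q, s, t, u}, {r, s, t, u}, {q, r, s, t, u}}.
int(A) = ⋃ {U ∈ τ : U ⊆ A}. Opens contained in A: ∅.
Taking the union of these: int(A) = ∅.
cl(A) = ⋂ {C closed : A ⊆ C}. Closed sets containing A: {s, t}, {r, s, t}, {s, t, u}, {q, s, t, u}, {r, s, t, u}, {q, r, s, t, u}.
Intersecting these: cl(A) = {s, t}.
∂A = cl(A) ∖ int(A) = {s, t} ∖ ∅ = {s, t}.


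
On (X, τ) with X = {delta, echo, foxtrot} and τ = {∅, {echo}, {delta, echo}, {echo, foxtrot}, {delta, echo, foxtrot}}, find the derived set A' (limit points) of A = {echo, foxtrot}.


A' = {delta, foxtrot}

For each x ∈ X, list the open sets U ∈ τ with x ∈ U, then check whether U ∩ (A ∖ {x}) ≠ ∅ for every such U.
  x = delta: opens ∋ x are {delta, echo}, {delta, echo, foxtrot}; each meets A ∖ {delta}, so x IS a limit point.
  x = echo: open {echo} ∋ x has {echo} ∩ (A ∖ {echo}) = ∅, so x is NOT a limit point.
  x = foxtrot: opens ∋ x are {echo, foxtrot}, {delta, echo, foxtrot}; each meets A ∖ {foxtrot}, so x IS a limit point.
Collecting: A' = {delta, foxtrot}.


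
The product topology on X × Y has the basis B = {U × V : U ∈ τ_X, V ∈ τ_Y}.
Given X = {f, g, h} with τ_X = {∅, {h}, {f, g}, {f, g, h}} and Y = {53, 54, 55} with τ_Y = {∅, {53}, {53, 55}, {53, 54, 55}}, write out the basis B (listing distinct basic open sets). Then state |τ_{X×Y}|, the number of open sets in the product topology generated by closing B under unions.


Basis B = {∅ × ∅, {h} × {53}, {f, g} × {53}, {h} × {53, 55}, {f, g, h} × {53}, {h} × {53, 54, 55}, {f, g} × {53, 55}, {f, g} × {53, 54, 55}, {f, g, h} × {53, 55}, {f, g, h} × {53, 54, 55}}; |τ_{X×Y}| = 16.

Enumerate products U × V with U ∈ τ_X, V ∈ τ_Y (deduplicated):
  ∅ × ∅ = {} (∅)
  {h} × {53} = {(h,53)}
  {f, g} × {53} = {(f,53), (g,53)}
  {h} × {53, 55} = {(h,53), (h,55)}
  {f, g, h} × {53} = {(f,53), (g,53), (h,53)}
  {h} × {53, 54, 55} = {(h,53), (h,54), (h,55)}
  {f, g} × {53, 55} = {(f,53), (f,55), (g,53), (g,55)}
  {f, g} × {53, 54, 55} = {(f,53), (f,54), (f,55), (g,53), (g,54), (g,55)}
  {f, g, h} × {53, 55} = {(f,53), (f,55), (g,53), (g,55), (h,53), (h,55)}
  {f, g, h} × {53, 54, 55} = {(f,53), (f,54), (f,55), (g,53), (g,54), (g,55), (h,53), (h,54), (h,55)}
These 10 distinct sets form the basis B.
Close under arbitrary unions to get τ_{X×Y}; counting gives |τ_{X×Y}| = 16.


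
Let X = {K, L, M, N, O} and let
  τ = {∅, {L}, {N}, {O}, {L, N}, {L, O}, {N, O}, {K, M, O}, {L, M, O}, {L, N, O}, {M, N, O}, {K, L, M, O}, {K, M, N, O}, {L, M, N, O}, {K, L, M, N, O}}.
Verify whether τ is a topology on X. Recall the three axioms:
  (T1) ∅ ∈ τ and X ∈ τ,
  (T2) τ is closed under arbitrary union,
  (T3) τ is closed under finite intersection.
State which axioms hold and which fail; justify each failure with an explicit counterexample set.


τ is NOT a topology on X.

Axiom (T1): ∅ ∈ τ? Yes; X ∈ τ? Yes.
Axiom (T2/T3): check pairwise unions and intersections of members of τ.
Counterexample for (T3): {K, M, O} ∩ {L, M, O} = {M, O} ∉ τ. Therefore τ is NOT a topology.


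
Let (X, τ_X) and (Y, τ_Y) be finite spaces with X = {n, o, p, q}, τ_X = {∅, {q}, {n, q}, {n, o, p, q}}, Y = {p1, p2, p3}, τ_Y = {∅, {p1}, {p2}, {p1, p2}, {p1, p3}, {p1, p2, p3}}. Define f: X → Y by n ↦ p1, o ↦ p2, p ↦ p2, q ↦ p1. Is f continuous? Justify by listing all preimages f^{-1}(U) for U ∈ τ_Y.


f is NOT continuous.

Compute f^{-1}(U) for each U ∈ τ_Y:
  U = ∅: f^{-1}(U) = ∅ ∈ τ_X ✓.
  U = {p1}: f^{-1}(U) = {n, q} ∈ τ_X ✓.
  U = {p2}: f^{-1}(U) = {o, p} ∉ τ_X ✗.
  U = {p1, p2}: f^{-1}(U) = {n, o, p, q} ∈ τ_X ✓.
  U = {p1, p3}: f^{-1}(U) = {n, q} ∈ τ_X ✓.
  U = {p1, p2, p3}: f^{-1}(U) = {n, o, p, q} ∈ τ_X ✓.
Found U = {p2} with f^{-1}(U) = {o, p} not in τ_X. Therefore f is NOT continuous.


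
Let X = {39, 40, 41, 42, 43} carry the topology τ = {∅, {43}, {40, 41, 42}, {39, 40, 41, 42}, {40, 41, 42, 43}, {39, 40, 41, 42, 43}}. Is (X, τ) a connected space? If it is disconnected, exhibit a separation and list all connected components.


(X, τ) is disconnected; components = [{43}, {39, 40, 41, 42}].

Find clopen sets (U ∈ τ with X ∖ U ∈ τ):
  U = ∅, X ∖ U = {39, 40, 41, 42, 43} — both open, so U is clopen.
  U = {43}, X ∖ U = {39, 40, 41, 42} — both open, so U is clopen.
  U = {39, 40, 41, 42}, X ∖ U = {43} — both open, so U is clopen.
  U = {39, 40, 41, 42, 43}, X ∖ U = ∅ — both open, so U is clopen.
Nontrivial clopen(s) exist: e.g. {43}. So (X, τ) is disconnected.
Compute connected components by grouping points that agree on all clopens:
  component: {43}
  component: {39, 40, 41, 42}


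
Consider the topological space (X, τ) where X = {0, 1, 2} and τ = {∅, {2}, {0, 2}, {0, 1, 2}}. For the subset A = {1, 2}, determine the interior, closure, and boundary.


int(A) = {2}, cl(A) = {0, 1, 2}, ∂A = {0, 1}.

Closed sets in (X, τ) are complements of opens:
  closed(X, τ) = {∅, {1}, {0, 1}, {0, 1, 2}}.
int(A) = ⋃ {U ∈ τ : U ⊆ A}. Opens contained in A: ∅, {2}.
Taking the union of these: int(A) = {2}.
cl(A) = ⋂ {C closed : A ⊆ C}. Closed sets containing A: {0, 1, 2}.
Intersecting these: cl(A) = {0, 1, 2}.
∂A = cl(A) ∖ int(A) = {0, 1, 2} ∖ {2} = {0, 1}.


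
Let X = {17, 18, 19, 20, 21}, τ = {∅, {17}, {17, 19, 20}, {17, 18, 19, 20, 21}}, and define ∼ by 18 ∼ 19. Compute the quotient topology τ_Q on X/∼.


X/∼ = {[17], [18=19], [20], [21]}; |τ_Q| = 3.

Equivalence classes: [17], [18=19], [20], [21].
Quotient map π: X → X/∼ sends 17 ↦ [17], 18 ↦ [18=19], 19 ↦ [18=19], 20 ↦ [20], 21 ↦ [21].
For each subset V ⊆ X/∼, compute π^{-1}(V) ⊆ X and check whether π^{-1}(V) ∈ τ. V is open in τ_Q iff π^{-1}(V) ∈ τ.
  V = {}: π^{-1}(V) = ∅ ∈ τ ✓.
  V = {[17]}: π^{-1}(V) = {17} ∈ τ ✓.
  V = {[18=19]}: π^{-1}(V) = {18, 19} ∉ τ ✗.
  V = {[17], [18=19]}: π^{-1}(V) = {17, 18, 19} ∉ τ ✗.
  V = {[20]}: π^{-1}(V) = {20} ∉ τ ✗.
  V = {[17], [20]}: π^{-1}(V) = {17, 20} ∉ τ ✗.
  V = {[18=19], [20]}: π^{-1}(V) = {18, 19, 20} ∉ τ ✗.
  V = {[17], [18=19], [20]}: π^{-1}(V) = {17, 18, 19, 20} ∉ τ ✗.
  V = {[21]}: π^{-1}(V) = {21} ∉ τ ✗.
  V = {[17], [21]}: π^{-1}(V) = {17, 21} ∉ τ ✗.
  V = {[18=19], [21]}: π^{-1}(V) = {18, 19, 21} ∉ τ ✗.
  V = {[17], [18=19], [21]}: π^{-1}(V) = {17, 18, 19, 21} ∉ τ ✗.
  V = {[20], [21]}: π^{-1}(V) = {20, 21} ∉ τ ✗.
  V = {[17], [20], [21]}: π^{-1}(V) = {17, 20, 21} ∉ τ ✗.
  V = {[18=19], [20], [21]}: π^{-1}(V) = {18, 19, 20, 21} ∉ τ ✗.
  V = {[17], [18=19], [20], [21]}: π^{-1}(V) = {17, 18, 19, 20, 21} ∈ τ ✓.
Open sets in the quotient: τ_Q = {{}, {[17]}, {[17], [18=19], [20], [21]}} (3 elements).


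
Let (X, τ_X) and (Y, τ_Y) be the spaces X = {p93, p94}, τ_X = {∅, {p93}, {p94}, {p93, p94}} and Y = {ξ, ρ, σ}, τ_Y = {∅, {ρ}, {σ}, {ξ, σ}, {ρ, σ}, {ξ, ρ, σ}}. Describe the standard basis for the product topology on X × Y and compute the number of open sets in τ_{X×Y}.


Basis B = {∅ × ∅, {p93} × {ρ}, {p93} × {σ}, {p94} × {ρ}, {p94} × {σ}, {p93} × {ξ, σ}, {p93} × {ρ, σ}, {p93, p94} × {ρ}, {p93, p94} × {σ}, {p94} × {ξ, σ}, {p94} × {ρ, σ}, {p93} × {ξ, ρ, σ}, {p94} × {ξ, ρ, σ}, {p93, p94} × {ξ, σ}, {p93, p94} × {ρ, σ}, {p93, p94} × {ξ, ρ, σ}}; |τ_{X×Y}| = 36.

Enumerate products U × V with U ∈ τ_X, V ∈ τ_Y (deduplicated):
  ∅ × ∅ = {} (∅)
  {p93} × {ρ} = {(p93,ρ)}
  {p93} × {σ} = {(p93,σ)}
  {p94} × {ρ} = {(p94,ρ)}
  {p94} × {σ} = {(p94,σ)}
  {p93} × {ξ, σ} = {(p93,ξ), (p93,σ)}
  {p93} × {ρ, σ} = {(p93,ρ), (p93,σ)}
  {p93, p94} × {ρ} = {(p93,ρ), (p94,ρ)}
  {p93, p94} × {σ} = {(p93,σ), (p94,σ)}
  {p94} × {ξ, σ} = {(p94,ξ), (p94,σ)}
  {p94} × {ρ, σ} = {(p94,ρ), (p94,σ)}
  {p93} × {ξ, ρ, σ} = {(p93,ξ), (p93,ρ), (p93,σ)}
  {p94} × {ξ, ρ, σ} = {(p94,ξ), (p94,ρ), (p94,σ)}
  {p93, p94} × {ξ, σ} = {(p93,ξ), (p93,σ), (p94,ξ), (p94,σ)}
  {p93, p94} × {ρ, σ} = {(p93,ρ), (p93,σ), (p94,ρ), (p94,σ)}
  {p93, p94} × {ξ, ρ, σ} = {(p93,ξ), (p93,ρ), (p93,σ), (p94,ξ), (p94,ρ), (p94,σ)}
These 16 distinct sets form the basis B.
Close under arbitrary unions to get τ_{X×Y}; counting gives |τ_{X×Y}| = 36.


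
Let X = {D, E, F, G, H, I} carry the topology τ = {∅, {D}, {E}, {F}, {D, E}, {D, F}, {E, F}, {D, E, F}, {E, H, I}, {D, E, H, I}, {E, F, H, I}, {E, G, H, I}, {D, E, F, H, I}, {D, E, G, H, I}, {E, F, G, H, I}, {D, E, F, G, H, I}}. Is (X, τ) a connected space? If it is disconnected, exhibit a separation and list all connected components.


(X, τ) is disconnected; components = [{D}, {F}, {E, G, H, I}].

Find clopen sets (U ∈ τ with X ∖ U ∈ τ):
  U = ∅, X ∖ U = {D, E, F, G, H, I} — both open, so U is clopen.
  U = {D}, X ∖ U = {E, F, G, H, I} — both open, so U is clopen.
  U = {F}, X ∖ U = {D, E, G, H, I} — both open, so U is clopen.
  U = {D, F}, X ∖ U = {E, G, H, I} — both open, so U is clopen.
  U = {E, G, H, I}, X ∖ U = {D, F} — both open, so U is clopen.
  U = {D, E, G, H, I}, X ∖ U = {F} — both open, so U is clopen.
  U = {E, F, G, H, I}, X ∖ U = {D} — both open, so U is clopen.
  U = {D, E, F, G, H, I}, X ∖ U = ∅ — both open, so U is clopen.
Nontrivial clopen(s) exist: e.g. {F}. So (X, τ) is disconnected.
Compute connected components by grouping points that agree on all clopens:
  component: {D}
  component: {F}
  component: {E, G, H, I}


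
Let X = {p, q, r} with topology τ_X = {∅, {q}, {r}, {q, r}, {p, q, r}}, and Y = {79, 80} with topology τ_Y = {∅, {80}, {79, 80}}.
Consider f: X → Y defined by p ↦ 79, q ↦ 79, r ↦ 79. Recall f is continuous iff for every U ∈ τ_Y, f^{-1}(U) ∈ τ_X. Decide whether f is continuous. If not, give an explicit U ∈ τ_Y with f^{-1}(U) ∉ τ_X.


f IS continuous.

Compute f^{-1}(U) for each U ∈ τ_Y:
  U = ∅: f^{-1}(U) = ∅ ∈ τ_X ✓.
  U = {80}: f^{-1}(U) = ∅ ∈ τ_X ✓.
  U = {79, 80}: f^{-1}(U) = {p, q, r} ∈ τ_X ✓.
Every preimage lies in τ_X, so f IS continuous.


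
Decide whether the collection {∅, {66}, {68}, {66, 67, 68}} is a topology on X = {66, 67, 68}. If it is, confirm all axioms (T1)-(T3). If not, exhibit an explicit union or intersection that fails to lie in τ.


τ is NOT a topology on X.

Axiom (T1): ∅ ∈ τ? Yes; X ∈ τ? Yes.
Axiom (T2/T3): check pairwise unions and intersections of members of τ.
Counterexample for (T2): {66} ∪ {68} = {66, 68} ∉ τ. Therefore τ is NOT a topology.


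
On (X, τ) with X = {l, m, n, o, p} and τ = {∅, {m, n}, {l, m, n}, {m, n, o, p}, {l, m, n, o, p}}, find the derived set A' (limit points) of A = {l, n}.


A' = {l, m, o, p}

For each x ∈ X, list the open sets U ∈ τ with x ∈ U, then check whether U ∩ (A ∖ {x}) ≠ ∅ for every such U.
  x = l: opens ∋ x are {l, m, n}, {l, m, n, o, p}; each meets A ∖ {l}, so x IS a limit point.
  x = m: opens ∋ x are {m, n}, {l, m, n}, {m, n, o, p}, {l, m, n, o, p}; each meets A ∖ {m}, so x IS a limit point.
  x = n: open {m, n} ∋ x has {m, n} ∩ (A ∖ {n}) = ∅, so x is NOT a limit point.
  x = o: opens ∋ x are {m, n, o, p}, {l, m, n, o, p}; each meets A ∖ {o}, so x IS a limit point.
  x = p: opens ∋ x are {m, n, o, p}, {l, m, n, o, p}; each meets A ∖ {p}, so x IS a limit point.
Collecting: A' = {l, m, o, p}.


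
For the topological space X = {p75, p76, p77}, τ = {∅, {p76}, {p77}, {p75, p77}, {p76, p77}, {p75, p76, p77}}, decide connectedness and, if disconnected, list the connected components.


(X, τ) is disconnected; components = [{p76}, {p75, p77}].

Find clopen sets (U ∈ τ with X ∖ U ∈ τ):
  U = ∅, X ∖ U = {p75, p76, p77} — both open, so U is clopen.
  U = {p76}, X ∖ U = {p75, p77} — both open, so U is clopen.
  U = {p75, p77}, X ∖ U = {p76} — both open, so U is clopen.
  U = {p75, p76, p77}, X ∖ U = ∅ — both open, so U is clopen.
Nontrivial clopen(s) exist: e.g. {p76}. So (X, τ) is disconnected.
Compute connected components by grouping points that agree on all clopens:
  component: {p76}
  component: {p75, p77}


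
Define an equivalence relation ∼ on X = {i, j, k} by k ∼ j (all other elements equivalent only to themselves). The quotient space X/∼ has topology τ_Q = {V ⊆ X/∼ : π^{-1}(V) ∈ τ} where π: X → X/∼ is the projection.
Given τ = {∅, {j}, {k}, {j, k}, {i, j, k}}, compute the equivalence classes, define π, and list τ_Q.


X/∼ = {[i], [j=k]}; |τ_Q| = 3.

Equivalence classes: [i], [j=k].
Quotient map π: X → X/∼ sends i ↦ [i], j ↦ [j=k], k ↦ [j=k].
For each subset V ⊆ X/∼, compute π^{-1}(V) ⊆ X and check whether π^{-1}(V) ∈ τ. V is open in τ_Q iff π^{-1}(V) ∈ τ.
  V = {}: π^{-1}(V) = ∅ ∈ τ ✓.
  V = {[i]}: π^{-1}(V) = {i} ∉ τ ✗.
  V = {[j=k]}: π^{-1}(V) = {j, k} ∈ τ ✓.
  V = {[i], [j=k]}: π^{-1}(V) = {i, j, k} ∈ τ ✓.
Open sets in the quotient: τ_Q = {{}, {[j=k]}, {[i], [j=k]}} (3 elements).


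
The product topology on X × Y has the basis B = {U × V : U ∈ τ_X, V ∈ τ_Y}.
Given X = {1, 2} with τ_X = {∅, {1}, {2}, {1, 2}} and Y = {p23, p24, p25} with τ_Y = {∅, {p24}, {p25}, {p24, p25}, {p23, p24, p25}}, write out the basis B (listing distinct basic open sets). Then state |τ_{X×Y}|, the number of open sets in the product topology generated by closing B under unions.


Basis B = {∅ × ∅, {1} × {p24}, {1} × {p25}, {2} × {p24}, {2} × {p25}, {1} × {p24, p25}, {1, 2} × {p24}, {1, 2} × {p25}, {2} × {p24, p25}, {1} × {p23, p24, p25}, {2} × {p23, p24, p25}, {1, 2} × {p24, p25}, {1, 2} × {p23, p24, p25}}; |τ_{X×Y}| = 25.

Enumerate products U × V with U ∈ τ_X, V ∈ τ_Y (deduplicated):
  ∅ × ∅ = {} (∅)
  {1} × {p24} = {(1,p24)}
  {1} × {p25} = {(1,p25)}
  {2} × {p24} = {(2,p24)}
  {2} × {p25} = {(2,p25)}
  {1} × {p24, p25} = {(1,p24), (1,p25)}
  {1, 2} × {p24} = {(1,p24), (2,p24)}
  {1, 2} × {p25} = {(1,p25), (2,p25)}
  {2} × {p24, p25} = {(2,p24), (2,p25)}
  {1} × {p23, p24, p25} = {(1,p23), (1,p24), (1,p25)}
  {2} × {p23, p24, p25} = {(2,p23), (2,p24), (2,p25)}
  {1, 2} × {p24, p25} = {(1,p24), (1,p25), (2,p24), (2,p25)}
  {1, 2} × {p23, p24, p25} = {(1,p23), (1,p24), (1,p25), (2,p23), (2,p24), (2,p25)}
These 13 distinct sets form the basis B.
Close under arbitrary unions to get τ_{X×Y}; counting gives |τ_{X×Y}| = 25.


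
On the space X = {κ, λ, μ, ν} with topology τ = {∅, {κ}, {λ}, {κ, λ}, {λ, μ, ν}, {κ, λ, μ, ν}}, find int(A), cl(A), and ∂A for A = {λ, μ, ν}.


int(A) = {λ, μ, ν}, cl(A) = {λ, μ, ν}, ∂A = ∅.

Closed sets in (X, τ) are complements of opens:
  closed(X, τ) = {∅, {κ}, {μ, ν}, {κ, μ, ν}, {λ, μ, ν}, {κ, λ, μ, ν}}.
int(A) = ⋃ {U ∈ τ : U ⊆ A}. Opens contained in A: ∅, {λ}, {λ, μ, ν}.
Taking the union of these: int(A) = {λ, μ, ν}.
cl(A) = ⋂ {C closed : A ⊆ C}. Closed sets containing A: {λ, μ, ν}, {κ, λ, μ, ν}.
Intersecting these: cl(A) = {λ, μ, ν}.
∂A = cl(A) ∖ int(A) = {λ, μ, ν} ∖ {λ, μ, ν} = ∅.


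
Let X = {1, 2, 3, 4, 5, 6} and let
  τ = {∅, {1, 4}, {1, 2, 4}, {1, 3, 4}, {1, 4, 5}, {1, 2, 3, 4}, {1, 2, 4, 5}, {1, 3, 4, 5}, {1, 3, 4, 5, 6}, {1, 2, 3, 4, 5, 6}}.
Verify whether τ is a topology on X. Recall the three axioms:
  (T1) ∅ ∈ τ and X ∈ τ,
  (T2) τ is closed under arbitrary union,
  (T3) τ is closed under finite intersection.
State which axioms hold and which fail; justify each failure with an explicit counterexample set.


τ is NOT a topology on X.

Axiom (T1): ∅ ∈ τ? Yes; X ∈ τ? Yes.
Axiom (T2/T3): check pairwise unions and intersections of members of τ.
Counterexample for (T2): {1, 2, 4} ∪ {1, 3, 4, 5} = {1, 2, 3, 4, 5} ∉ τ. Therefore τ is NOT a topology.


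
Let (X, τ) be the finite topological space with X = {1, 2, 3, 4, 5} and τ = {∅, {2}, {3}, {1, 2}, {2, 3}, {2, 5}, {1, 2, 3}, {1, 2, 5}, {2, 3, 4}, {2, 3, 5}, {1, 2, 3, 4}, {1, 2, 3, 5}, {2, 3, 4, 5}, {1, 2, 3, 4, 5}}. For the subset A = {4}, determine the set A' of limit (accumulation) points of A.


A' = ∅

For each x ∈ X, list the open sets U ∈ τ with x ∈ U, then check whether U ∩ (A ∖ {x}) ≠ ∅ for every such U.
  x = 1: open {1, 2} ∋ x has {1, 2} ∩ (A ∖ {1}) = ∅, so x is NOT a limit point.
  x = 2: open {2} ∋ x has {2} ∩ (A ∖ {2}) = ∅, so x is NOT a limit point.
  x = 3: open {3} ∋ x has {3} ∩ (A ∖ {3}) = ∅, so x is NOT a limit point.
  x = 4: open {2, 3, 4} ∋ x has {2, 3, 4} ∩ (A ∖ {4}) = ∅, so x is NOT a limit point.
  x = 5: open {2, 5} ∋ x has {2, 5} ∩ (A ∖ {5}) = ∅, so x is NOT a limit point.
Collecting: A' = ∅.


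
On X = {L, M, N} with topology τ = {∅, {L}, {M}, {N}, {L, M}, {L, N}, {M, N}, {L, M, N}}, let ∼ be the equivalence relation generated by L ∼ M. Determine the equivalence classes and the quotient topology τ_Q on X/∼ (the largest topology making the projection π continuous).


X/∼ = {[L=M], [N]}; |τ_Q| = 4.

Equivalence classes: [L=M], [N].
Quotient map π: X → X/∼ sends L ↦ [L=M], M ↦ [L=M], N ↦ [N].
For each subset V ⊆ X/∼, compute π^{-1}(V) ⊆ X and check whether π^{-1}(V) ∈ τ. V is open in τ_Q iff π^{-1}(V) ∈ τ.
  V = {}: π^{-1}(V) = ∅ ∈ τ ✓.
  V = {[L=M]}: π^{-1}(V) = {L, M} ∈ τ ✓.
  V = {[N]}: π^{-1}(V) = {N} ∈ τ ✓.
  V = {[L=M], [N]}: π^{-1}(V) = {L, M, N} ∈ τ ✓.
Open sets in the quotient: τ_Q = {{}, {[L=M]}, {[N]}, {[L=M], [N]}} (4 elements).


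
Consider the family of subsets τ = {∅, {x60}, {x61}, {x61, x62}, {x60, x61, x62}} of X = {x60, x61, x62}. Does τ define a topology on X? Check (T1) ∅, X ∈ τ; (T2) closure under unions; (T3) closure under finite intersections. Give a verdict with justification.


τ is NOT a topology on X.

Axiom (T1): ∅ ∈ τ? Yes; X ∈ τ? Yes.
Axiom (T2/T3): check pairwise unions and intersections of members of τ.
Counterexample for (T2): {x60} ∪ {x61} = {x60, x61} ∉ τ. Therefore τ is NOT a topology.


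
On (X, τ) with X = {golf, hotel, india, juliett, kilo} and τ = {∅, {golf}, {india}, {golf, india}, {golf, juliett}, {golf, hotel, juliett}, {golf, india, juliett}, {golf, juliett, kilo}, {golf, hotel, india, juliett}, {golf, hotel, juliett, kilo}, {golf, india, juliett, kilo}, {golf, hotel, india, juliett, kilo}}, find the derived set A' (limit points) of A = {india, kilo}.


A' = ∅

For each x ∈ X, list the open sets U ∈ τ with x ∈ U, then check whether U ∩ (A ∖ {x}) ≠ ∅ for every such U.
  x = golf: open {golf} ∋ x has {golf} ∩ (A ∖ {golf}) = ∅, so x is NOT a limit point.
  x = hotel: open {golf, hotel, juliett} ∋ x has {golf, hotel, juliett} ∩ (A ∖ {hotel}) = ∅, so x is NOT a limit point.
  x = india: open {india} ∋ x has {india} ∩ (A ∖ {india}) = ∅, so x is NOT a limit point.
  x = juliett: open {golf, juliett} ∋ x has {golf, juliett} ∩ (A ∖ {juliett}) = ∅, so x is NOT a limit point.
  x = kilo: open {golf, juliett, kilo} ∋ x has {golf, juliett, kilo} ∩ (A ∖ {kilo}) = ∅, so x is NOT a limit point.
Collecting: A' = ∅.


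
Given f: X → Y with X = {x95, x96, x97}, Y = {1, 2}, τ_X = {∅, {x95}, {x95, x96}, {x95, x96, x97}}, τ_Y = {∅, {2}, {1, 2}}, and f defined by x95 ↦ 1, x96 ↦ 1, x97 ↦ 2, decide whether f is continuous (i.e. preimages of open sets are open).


f is NOT continuous.

Compute f^{-1}(U) for each U ∈ τ_Y:
  U = ∅: f^{-1}(U) = ∅ ∈ τ_X ✓.
  U = {2}: f^{-1}(U) = {x97} ∉ τ_X ✗.
  U = {1, 2}: f^{-1}(U) = {x95, x96, x97} ∈ τ_X ✓.
Found U = {2} with f^{-1}(U) = {x97} not in τ_X. Therefore f is NOT continuous.
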